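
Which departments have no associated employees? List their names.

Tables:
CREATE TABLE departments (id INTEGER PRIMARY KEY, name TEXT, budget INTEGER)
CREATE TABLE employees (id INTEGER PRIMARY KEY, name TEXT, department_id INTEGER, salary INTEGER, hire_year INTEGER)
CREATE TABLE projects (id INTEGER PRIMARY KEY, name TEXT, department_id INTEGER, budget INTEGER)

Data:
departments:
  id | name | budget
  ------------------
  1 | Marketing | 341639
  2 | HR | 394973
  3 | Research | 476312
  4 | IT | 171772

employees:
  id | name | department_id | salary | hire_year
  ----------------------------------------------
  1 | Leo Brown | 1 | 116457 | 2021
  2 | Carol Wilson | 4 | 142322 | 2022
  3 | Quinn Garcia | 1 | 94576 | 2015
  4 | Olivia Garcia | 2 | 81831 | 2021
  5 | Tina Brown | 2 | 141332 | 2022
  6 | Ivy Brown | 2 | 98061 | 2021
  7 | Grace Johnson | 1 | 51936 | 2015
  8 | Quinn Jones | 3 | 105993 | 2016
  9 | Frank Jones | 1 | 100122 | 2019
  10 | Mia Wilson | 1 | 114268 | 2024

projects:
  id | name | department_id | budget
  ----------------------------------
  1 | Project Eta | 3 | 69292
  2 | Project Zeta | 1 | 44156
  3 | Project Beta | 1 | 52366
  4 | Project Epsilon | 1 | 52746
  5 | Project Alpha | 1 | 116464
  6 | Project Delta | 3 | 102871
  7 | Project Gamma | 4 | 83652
SELECT p.name FROM departments p LEFT JOIN employees c ON c.department_id = p.id WHERE c.id IS NULL

Execution result:
(no rows)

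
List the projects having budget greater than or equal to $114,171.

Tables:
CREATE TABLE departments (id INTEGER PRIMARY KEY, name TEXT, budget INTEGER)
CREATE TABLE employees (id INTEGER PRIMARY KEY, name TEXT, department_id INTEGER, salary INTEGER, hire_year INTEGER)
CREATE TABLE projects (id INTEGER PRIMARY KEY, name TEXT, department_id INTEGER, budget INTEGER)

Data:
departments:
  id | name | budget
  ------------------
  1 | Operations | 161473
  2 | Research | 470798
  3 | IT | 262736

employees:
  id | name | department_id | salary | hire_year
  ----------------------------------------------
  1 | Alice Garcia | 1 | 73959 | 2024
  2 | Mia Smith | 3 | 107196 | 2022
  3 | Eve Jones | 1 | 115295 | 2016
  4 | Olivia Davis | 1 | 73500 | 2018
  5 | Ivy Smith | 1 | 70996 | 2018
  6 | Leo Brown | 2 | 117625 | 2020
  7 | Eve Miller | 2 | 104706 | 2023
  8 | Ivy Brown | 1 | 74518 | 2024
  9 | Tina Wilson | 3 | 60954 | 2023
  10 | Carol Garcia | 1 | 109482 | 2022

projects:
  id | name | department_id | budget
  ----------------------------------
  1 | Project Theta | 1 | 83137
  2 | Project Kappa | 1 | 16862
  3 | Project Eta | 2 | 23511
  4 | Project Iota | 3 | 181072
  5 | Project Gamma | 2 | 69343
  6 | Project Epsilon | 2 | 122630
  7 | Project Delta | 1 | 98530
SELECT name, budget FROM projects WHERE budget >= 114171

Execution result:
name | budget
Project Iota | 181072
Project Epsilon | 122630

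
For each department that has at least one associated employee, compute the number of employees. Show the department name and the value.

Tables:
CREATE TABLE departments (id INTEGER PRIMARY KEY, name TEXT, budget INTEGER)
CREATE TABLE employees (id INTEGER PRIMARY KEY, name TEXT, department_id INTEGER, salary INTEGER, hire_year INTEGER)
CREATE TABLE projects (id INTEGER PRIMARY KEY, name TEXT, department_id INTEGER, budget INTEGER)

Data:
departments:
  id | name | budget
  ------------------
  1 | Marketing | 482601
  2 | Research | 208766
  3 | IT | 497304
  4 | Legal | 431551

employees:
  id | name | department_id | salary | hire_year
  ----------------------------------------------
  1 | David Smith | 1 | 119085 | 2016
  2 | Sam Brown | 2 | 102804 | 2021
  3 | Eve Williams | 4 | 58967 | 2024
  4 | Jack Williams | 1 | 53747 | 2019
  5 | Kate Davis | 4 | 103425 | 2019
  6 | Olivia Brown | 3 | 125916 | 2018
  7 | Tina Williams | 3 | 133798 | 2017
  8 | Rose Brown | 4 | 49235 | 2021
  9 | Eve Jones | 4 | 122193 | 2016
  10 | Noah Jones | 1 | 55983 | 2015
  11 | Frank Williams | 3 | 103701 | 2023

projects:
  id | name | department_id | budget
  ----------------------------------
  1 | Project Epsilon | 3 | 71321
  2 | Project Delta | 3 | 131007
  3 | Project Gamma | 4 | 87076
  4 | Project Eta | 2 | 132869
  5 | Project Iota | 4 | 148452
SELECT p.name, COUNT(*) AS n FROM employees c JOIN departments p ON c.department_id = p.id GROUP BY p.id, p.name

Execution result:
name | n
Marketing | 3
Research | 1
IT | 3
Legal | 4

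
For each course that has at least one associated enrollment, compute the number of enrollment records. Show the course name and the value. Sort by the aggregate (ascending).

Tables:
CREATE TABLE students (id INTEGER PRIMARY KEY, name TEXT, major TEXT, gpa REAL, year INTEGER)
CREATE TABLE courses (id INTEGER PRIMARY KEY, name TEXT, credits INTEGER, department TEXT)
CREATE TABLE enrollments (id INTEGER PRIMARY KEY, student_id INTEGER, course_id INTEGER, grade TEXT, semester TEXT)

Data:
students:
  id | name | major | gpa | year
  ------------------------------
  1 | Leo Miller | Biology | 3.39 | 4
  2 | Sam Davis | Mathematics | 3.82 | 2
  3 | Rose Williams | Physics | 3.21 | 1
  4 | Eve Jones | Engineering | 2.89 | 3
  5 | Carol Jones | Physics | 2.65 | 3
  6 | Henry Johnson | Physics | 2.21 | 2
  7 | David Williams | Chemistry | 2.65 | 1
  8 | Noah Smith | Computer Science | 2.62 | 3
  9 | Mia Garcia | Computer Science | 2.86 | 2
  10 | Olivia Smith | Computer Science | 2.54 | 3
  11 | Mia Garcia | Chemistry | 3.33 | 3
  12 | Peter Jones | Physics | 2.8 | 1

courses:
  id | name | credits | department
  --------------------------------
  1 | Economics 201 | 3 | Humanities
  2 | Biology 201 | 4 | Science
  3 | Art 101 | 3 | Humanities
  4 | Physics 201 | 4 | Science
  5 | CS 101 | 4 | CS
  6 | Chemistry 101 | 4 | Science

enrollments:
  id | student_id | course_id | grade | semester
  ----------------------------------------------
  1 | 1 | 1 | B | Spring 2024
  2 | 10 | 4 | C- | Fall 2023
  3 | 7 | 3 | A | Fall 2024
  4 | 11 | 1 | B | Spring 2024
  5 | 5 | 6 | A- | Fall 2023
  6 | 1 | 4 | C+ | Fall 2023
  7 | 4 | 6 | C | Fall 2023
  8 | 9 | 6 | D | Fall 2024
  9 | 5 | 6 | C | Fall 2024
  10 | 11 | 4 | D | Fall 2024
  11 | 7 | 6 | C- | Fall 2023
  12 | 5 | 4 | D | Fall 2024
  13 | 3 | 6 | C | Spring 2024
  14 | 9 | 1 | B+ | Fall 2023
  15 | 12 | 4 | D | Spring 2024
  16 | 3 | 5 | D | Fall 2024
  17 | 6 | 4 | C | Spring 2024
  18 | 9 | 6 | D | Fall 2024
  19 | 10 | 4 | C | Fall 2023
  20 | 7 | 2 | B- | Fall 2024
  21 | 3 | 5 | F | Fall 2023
SELECT p.name, COUNT(*) AS n FROM enrollments c JOIN courses p ON c.course_id = p.id GROUP BY p.id, p.name ORDER BY n ASC

Execution result:
name | n
Biology 201 | 1
Art 101 | 1
CS 101 | 2
Economics 201 | 3
Physics 201 | 7
Chemistry 101 | 7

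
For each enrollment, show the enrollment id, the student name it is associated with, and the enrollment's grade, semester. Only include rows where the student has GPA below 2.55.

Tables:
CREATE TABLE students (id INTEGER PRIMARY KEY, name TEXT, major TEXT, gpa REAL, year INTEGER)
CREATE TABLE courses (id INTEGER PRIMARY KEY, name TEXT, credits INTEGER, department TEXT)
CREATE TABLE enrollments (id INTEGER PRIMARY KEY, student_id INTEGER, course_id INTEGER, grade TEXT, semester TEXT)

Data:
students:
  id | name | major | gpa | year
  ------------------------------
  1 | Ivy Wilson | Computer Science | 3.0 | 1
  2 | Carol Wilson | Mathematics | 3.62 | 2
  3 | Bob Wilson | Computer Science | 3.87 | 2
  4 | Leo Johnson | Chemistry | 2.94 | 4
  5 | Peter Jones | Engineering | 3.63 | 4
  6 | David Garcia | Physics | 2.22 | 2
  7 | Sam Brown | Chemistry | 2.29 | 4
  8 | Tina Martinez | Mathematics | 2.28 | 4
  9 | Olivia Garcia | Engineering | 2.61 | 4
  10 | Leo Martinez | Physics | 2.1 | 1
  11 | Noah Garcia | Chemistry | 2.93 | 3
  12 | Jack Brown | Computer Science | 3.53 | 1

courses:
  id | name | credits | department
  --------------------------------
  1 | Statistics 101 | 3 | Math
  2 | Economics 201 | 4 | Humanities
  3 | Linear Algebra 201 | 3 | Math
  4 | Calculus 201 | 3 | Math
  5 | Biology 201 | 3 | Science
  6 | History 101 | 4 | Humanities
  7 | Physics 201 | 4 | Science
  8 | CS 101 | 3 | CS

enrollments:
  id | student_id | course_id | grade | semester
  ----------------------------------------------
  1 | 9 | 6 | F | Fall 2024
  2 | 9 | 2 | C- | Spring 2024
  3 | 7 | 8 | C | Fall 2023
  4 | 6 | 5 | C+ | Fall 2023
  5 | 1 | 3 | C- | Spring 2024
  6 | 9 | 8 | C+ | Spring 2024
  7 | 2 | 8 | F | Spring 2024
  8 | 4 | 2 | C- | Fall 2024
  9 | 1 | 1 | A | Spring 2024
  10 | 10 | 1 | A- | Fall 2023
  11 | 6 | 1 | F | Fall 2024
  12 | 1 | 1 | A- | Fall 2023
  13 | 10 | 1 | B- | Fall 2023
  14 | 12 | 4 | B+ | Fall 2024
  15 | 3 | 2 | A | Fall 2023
SELECT c.id, p.name AS student, c.grade, c.semester FROM enrollments c JOIN students p ON c.student_id = p.id WHERE p.gpa < 2.55

Execution result:
id | student | grade | semester
3 | Sam Brown | C | Fall 2023
4 | David Garcia | C+ | Fall 2023
10 | Leo Martinez | A- | Fall 2023
11 | David Garcia | F | Fall 2024
13 | Leo Martinez | B- | Fall 2023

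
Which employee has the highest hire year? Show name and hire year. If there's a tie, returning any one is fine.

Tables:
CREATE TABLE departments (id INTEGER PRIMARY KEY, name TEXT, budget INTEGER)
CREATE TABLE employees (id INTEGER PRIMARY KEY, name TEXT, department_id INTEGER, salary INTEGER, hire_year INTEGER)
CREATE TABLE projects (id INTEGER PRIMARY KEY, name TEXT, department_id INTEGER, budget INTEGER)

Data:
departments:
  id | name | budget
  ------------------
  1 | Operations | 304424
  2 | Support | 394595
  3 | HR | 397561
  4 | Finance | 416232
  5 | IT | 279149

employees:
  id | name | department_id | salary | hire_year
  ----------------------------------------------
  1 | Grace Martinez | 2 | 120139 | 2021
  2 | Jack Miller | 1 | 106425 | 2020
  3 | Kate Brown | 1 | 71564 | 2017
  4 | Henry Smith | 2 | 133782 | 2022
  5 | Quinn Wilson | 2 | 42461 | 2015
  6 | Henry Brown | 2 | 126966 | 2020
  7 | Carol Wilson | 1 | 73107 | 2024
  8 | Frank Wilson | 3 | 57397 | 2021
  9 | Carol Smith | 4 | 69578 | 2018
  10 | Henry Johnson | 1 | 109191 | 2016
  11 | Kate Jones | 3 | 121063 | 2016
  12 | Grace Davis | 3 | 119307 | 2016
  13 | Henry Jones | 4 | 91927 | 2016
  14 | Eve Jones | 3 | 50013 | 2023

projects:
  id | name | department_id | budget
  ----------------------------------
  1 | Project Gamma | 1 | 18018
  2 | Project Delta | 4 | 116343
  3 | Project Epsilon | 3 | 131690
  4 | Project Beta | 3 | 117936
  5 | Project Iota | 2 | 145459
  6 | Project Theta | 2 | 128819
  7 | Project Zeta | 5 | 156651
SELECT name, hire_year FROM employees ORDER BY hire_year DESC LIMIT 1

Execution result:
name | hire_year
Carol Wilson | 2024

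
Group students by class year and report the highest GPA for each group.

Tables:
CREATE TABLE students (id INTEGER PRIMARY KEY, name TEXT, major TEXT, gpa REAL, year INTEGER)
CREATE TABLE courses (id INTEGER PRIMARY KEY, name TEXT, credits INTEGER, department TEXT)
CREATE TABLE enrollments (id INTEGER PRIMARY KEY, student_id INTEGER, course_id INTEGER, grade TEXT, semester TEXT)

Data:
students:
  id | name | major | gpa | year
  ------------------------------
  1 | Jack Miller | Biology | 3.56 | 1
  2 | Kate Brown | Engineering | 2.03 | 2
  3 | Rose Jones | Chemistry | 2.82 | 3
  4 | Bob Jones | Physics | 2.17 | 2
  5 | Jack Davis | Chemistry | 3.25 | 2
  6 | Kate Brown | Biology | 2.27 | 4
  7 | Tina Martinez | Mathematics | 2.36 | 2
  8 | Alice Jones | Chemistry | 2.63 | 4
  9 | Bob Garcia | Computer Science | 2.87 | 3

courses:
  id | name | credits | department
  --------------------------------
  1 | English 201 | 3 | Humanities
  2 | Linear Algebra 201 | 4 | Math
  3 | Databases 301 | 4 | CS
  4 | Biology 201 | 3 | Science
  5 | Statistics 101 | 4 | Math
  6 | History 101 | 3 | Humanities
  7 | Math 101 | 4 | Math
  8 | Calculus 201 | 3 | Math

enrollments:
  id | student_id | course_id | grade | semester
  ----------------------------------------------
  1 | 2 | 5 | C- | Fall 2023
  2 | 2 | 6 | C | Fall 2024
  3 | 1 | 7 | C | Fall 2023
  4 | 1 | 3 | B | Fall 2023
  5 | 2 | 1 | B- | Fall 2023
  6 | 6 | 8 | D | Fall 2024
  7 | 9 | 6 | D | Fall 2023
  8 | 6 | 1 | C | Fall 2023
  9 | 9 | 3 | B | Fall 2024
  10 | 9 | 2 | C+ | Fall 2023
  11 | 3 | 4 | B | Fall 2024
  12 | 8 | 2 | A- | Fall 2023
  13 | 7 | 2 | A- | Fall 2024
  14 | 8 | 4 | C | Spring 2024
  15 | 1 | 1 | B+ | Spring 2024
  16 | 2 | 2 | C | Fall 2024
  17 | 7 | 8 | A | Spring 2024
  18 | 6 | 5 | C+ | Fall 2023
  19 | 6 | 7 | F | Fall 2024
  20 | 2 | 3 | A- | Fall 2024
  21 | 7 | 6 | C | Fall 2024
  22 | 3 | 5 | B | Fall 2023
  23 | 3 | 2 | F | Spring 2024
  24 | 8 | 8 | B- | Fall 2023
SELECT year, MAX(gpa) AS max_gpa FROM students GROUP BY year

Execution result:
year | max_gpa
1 | 3.56
2 | 3.25
3 | 2.87
4 | 2.63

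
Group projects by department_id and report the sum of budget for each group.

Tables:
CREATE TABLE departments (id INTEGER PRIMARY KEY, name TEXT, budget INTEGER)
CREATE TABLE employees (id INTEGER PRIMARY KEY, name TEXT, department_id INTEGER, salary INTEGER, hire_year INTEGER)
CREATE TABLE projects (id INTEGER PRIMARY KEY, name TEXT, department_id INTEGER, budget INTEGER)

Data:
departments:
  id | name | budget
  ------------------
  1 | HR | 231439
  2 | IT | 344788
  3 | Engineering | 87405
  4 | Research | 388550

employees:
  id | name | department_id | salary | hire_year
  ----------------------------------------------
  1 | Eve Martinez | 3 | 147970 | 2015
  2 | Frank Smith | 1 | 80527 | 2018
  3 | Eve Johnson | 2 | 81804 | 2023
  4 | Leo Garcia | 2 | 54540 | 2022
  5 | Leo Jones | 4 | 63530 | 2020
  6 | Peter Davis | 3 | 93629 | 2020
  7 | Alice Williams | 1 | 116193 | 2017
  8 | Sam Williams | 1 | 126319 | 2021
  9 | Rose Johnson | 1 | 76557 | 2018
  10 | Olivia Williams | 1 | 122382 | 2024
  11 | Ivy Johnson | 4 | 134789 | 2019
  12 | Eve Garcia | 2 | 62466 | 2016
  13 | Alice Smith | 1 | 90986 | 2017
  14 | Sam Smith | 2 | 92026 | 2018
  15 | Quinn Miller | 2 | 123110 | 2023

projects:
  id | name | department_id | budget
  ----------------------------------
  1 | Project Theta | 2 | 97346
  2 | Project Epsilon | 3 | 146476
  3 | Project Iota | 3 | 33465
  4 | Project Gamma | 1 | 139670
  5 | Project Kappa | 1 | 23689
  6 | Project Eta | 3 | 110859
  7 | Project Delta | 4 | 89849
SELECT department_id, SUM(budget) AS sum_budget FROM projects GROUP BY department_id

Execution result:
department_id | sum_budget
1 | 163359
2 | 97346
3 | 290800
4 | 89849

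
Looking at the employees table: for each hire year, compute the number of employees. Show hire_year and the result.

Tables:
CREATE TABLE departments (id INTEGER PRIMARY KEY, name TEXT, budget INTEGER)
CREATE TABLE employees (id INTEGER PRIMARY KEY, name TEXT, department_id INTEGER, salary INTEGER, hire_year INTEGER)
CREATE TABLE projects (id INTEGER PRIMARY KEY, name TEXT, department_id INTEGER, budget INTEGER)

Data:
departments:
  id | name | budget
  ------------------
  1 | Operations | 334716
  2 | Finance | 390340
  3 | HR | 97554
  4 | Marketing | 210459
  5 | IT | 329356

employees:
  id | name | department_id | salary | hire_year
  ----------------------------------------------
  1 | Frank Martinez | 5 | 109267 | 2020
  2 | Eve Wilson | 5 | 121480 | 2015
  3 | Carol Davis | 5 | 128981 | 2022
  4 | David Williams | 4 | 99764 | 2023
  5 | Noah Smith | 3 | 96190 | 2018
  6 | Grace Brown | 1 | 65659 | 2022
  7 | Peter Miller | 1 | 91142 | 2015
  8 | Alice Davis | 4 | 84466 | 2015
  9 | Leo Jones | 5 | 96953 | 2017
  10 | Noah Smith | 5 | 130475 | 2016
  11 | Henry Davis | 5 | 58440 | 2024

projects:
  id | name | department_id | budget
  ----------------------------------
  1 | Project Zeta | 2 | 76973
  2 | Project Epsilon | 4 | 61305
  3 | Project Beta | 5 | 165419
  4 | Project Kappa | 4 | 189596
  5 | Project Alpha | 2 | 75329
SELECT hire_year, COUNT(*) AS n FROM employees GROUP BY hire_year

Execution result:
hire_year | n
2015 | 3
2016 | 1
2017 | 1
2018 | 1
2020 | 1
2022 | 2
2023 | 1
2024 | 1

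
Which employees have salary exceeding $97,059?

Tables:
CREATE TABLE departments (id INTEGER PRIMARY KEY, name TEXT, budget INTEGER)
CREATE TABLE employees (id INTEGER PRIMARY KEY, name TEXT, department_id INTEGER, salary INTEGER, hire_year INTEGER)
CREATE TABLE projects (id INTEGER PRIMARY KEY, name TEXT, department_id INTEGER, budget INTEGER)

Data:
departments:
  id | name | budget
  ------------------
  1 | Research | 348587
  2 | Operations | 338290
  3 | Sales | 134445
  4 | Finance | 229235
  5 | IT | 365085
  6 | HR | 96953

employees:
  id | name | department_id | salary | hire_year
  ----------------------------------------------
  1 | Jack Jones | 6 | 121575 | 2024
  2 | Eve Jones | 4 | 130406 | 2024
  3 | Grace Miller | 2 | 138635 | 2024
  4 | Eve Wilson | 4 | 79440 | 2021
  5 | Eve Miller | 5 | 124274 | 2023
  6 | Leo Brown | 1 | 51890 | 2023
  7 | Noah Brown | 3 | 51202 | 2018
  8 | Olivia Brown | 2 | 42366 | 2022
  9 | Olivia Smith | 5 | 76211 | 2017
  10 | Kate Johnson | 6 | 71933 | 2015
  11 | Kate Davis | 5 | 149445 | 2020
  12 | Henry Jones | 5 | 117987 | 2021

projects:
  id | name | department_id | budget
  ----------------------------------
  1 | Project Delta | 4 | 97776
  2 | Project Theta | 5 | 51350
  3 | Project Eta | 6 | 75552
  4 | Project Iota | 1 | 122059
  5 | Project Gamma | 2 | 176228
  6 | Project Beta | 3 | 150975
SELECT name, salary FROM employees WHERE salary > 97059

Execution result:
name | salary
Jack Jones | 121575
Eve Jones | 130406
Grace Miller | 138635
Eve Miller | 124274
Kate Davis | 149445
Henry Jones | 117987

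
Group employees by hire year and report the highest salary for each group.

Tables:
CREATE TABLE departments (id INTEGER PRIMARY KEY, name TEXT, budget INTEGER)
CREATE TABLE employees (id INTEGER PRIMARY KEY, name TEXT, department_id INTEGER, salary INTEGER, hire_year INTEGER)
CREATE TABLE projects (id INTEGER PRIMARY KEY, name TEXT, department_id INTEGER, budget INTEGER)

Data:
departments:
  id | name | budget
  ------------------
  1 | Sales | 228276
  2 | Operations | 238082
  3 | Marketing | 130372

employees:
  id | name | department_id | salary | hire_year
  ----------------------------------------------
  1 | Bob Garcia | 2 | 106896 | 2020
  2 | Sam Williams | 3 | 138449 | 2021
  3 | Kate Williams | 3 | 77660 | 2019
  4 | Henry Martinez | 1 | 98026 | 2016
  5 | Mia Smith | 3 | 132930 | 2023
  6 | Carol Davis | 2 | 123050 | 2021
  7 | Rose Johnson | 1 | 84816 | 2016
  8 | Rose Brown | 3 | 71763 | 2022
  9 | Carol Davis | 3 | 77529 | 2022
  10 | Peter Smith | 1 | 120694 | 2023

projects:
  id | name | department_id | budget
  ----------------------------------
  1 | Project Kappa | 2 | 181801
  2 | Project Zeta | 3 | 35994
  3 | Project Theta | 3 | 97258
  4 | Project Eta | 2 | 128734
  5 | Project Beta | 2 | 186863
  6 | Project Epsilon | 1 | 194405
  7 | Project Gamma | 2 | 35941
SELECT hire_year, MAX(salary) AS max_salary FROM employees GROUP BY hire_year

Execution result:
hire_year | max_salary
2016 | 98026
2019 | 77660
2020 | 106896
2021 | 138449
2022 | 77529
2023 | 132930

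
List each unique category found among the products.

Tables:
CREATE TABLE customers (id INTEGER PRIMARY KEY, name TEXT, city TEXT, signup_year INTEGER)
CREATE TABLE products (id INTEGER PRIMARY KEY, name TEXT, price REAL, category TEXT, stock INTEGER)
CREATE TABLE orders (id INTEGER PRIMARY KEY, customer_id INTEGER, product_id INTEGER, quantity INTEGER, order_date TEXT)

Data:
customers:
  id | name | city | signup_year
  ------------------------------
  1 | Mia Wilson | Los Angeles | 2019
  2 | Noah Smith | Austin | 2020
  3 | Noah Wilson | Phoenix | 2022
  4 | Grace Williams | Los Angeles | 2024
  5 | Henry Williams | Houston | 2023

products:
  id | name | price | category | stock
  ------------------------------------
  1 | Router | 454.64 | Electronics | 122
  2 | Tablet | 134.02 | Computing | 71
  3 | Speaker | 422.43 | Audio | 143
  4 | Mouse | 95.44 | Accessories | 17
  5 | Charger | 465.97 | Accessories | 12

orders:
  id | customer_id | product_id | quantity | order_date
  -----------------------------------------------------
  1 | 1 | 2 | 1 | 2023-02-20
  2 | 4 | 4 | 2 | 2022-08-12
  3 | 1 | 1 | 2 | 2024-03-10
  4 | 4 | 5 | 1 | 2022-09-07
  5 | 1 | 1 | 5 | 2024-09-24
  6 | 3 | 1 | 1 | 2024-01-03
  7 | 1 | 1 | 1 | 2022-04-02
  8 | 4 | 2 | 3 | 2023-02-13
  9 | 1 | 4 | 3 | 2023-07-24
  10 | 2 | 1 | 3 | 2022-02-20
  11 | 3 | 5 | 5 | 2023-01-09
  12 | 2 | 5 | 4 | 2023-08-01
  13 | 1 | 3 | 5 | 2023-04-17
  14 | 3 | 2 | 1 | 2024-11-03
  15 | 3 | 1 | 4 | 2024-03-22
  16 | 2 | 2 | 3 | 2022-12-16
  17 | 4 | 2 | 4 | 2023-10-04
SELECT DISTINCT category FROM products

Execution result:
category
Electronics
Computing
Audio
Accessories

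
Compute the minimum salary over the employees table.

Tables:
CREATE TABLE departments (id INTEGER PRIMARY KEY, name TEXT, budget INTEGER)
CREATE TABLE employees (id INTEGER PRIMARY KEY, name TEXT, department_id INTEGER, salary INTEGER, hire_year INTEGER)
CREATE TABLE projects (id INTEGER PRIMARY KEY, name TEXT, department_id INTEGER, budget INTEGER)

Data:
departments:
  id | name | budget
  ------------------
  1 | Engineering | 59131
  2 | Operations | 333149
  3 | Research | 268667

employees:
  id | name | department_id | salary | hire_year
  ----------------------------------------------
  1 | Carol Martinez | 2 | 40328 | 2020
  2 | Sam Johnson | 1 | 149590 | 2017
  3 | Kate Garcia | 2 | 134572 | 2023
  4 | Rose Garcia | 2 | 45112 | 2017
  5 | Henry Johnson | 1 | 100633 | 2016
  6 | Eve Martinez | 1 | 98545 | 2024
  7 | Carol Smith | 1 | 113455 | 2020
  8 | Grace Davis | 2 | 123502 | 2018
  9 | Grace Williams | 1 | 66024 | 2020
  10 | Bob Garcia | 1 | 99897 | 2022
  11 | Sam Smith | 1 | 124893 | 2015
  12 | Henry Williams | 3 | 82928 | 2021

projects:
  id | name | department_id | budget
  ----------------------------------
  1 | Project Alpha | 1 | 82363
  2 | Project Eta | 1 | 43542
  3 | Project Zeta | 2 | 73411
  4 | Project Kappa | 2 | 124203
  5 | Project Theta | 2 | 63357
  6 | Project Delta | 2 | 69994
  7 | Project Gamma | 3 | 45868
SELECT MIN(salary) FROM employees

Execution result:
40328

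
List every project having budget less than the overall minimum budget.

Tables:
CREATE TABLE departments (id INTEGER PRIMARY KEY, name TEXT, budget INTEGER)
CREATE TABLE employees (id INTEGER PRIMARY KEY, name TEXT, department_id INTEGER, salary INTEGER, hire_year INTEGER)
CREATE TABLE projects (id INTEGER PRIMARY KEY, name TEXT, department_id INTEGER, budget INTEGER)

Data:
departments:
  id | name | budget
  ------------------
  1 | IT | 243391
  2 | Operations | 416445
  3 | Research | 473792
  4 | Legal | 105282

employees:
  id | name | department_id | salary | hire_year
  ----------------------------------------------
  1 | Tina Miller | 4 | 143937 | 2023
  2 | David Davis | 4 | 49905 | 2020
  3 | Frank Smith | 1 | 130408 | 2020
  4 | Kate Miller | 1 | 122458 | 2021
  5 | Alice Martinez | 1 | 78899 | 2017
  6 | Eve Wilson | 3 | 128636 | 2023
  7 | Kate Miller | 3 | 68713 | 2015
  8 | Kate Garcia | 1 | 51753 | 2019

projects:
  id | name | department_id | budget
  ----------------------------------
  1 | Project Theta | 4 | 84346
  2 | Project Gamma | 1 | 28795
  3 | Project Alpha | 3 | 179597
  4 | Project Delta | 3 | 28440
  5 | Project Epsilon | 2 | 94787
SELECT name, budget FROM projects WHERE budget < (SELECT MIN(budget) FROM projects)

Execution result:
(no rows)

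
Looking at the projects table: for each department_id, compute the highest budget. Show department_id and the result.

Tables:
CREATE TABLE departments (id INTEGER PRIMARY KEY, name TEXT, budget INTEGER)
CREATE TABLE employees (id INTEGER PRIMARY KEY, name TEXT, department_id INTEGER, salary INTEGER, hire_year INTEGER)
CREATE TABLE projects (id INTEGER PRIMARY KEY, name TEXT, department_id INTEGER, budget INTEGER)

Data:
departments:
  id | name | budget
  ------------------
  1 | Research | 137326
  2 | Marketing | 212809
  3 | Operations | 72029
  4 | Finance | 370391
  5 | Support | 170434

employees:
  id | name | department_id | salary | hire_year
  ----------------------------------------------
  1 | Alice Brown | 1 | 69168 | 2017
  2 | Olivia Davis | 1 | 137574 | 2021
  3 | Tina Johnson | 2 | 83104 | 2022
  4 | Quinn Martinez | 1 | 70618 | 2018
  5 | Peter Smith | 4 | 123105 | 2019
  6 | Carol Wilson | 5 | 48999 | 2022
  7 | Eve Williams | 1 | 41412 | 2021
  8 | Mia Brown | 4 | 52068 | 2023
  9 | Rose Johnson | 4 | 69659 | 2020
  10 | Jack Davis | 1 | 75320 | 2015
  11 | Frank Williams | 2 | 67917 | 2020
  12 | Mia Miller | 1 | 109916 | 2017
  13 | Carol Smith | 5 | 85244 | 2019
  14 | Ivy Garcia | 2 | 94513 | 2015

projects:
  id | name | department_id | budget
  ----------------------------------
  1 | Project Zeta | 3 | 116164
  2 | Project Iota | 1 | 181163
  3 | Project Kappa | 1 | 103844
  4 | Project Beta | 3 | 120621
SELECT department_id, MAX(budget) AS max_budget FROM projects GROUP BY department_id

Execution result:
department_id | max_budget
1 | 181163
3 | 120621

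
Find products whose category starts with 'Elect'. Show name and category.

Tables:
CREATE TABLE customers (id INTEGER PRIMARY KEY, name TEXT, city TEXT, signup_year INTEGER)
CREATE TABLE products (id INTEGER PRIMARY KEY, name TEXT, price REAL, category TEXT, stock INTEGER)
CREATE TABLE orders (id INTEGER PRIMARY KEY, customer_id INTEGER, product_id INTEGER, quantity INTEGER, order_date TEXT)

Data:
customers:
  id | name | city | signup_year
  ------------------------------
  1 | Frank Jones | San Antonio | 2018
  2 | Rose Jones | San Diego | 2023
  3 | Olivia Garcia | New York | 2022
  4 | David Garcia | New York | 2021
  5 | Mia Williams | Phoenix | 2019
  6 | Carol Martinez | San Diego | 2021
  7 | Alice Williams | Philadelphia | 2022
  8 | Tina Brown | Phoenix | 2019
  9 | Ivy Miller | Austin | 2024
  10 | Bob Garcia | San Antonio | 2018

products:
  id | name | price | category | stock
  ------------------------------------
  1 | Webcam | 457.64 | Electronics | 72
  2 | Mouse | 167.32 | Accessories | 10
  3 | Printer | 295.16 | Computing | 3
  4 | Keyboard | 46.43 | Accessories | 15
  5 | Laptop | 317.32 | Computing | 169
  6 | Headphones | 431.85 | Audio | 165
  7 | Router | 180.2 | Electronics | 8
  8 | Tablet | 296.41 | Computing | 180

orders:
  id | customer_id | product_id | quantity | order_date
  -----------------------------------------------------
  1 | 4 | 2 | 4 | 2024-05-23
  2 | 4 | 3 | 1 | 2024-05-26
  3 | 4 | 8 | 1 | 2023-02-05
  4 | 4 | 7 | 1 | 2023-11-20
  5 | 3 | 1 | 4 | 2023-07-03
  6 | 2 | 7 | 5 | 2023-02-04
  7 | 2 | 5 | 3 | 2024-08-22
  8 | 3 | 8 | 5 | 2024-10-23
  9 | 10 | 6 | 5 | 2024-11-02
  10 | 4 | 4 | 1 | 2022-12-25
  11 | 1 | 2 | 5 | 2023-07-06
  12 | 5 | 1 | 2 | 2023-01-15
SELECT name, category FROM products WHERE category LIKE 'Elect%'

Execution result:
name | category
Webcam | Electronics
Router | Electronics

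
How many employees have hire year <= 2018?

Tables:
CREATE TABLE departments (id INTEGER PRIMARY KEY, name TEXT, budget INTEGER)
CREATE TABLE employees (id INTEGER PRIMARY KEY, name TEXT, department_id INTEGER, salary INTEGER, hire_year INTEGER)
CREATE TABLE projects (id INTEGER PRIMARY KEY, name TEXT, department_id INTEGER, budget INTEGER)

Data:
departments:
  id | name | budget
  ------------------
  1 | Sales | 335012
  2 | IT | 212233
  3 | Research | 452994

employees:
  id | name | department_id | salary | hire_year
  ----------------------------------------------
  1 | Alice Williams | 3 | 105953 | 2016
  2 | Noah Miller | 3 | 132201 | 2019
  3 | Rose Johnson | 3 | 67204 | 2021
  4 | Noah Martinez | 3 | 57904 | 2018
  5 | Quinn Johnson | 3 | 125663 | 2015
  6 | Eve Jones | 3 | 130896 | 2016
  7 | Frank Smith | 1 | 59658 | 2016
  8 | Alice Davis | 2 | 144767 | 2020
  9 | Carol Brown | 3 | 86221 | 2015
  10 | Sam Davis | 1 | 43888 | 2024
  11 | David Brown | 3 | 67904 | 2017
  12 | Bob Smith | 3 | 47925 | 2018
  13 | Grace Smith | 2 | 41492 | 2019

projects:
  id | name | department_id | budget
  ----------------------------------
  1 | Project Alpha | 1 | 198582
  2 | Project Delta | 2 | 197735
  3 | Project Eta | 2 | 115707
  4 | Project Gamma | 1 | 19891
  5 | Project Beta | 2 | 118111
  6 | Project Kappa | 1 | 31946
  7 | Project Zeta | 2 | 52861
SELECT COUNT(*) FROM employees WHERE hire_year <= 2018

Execution result:
8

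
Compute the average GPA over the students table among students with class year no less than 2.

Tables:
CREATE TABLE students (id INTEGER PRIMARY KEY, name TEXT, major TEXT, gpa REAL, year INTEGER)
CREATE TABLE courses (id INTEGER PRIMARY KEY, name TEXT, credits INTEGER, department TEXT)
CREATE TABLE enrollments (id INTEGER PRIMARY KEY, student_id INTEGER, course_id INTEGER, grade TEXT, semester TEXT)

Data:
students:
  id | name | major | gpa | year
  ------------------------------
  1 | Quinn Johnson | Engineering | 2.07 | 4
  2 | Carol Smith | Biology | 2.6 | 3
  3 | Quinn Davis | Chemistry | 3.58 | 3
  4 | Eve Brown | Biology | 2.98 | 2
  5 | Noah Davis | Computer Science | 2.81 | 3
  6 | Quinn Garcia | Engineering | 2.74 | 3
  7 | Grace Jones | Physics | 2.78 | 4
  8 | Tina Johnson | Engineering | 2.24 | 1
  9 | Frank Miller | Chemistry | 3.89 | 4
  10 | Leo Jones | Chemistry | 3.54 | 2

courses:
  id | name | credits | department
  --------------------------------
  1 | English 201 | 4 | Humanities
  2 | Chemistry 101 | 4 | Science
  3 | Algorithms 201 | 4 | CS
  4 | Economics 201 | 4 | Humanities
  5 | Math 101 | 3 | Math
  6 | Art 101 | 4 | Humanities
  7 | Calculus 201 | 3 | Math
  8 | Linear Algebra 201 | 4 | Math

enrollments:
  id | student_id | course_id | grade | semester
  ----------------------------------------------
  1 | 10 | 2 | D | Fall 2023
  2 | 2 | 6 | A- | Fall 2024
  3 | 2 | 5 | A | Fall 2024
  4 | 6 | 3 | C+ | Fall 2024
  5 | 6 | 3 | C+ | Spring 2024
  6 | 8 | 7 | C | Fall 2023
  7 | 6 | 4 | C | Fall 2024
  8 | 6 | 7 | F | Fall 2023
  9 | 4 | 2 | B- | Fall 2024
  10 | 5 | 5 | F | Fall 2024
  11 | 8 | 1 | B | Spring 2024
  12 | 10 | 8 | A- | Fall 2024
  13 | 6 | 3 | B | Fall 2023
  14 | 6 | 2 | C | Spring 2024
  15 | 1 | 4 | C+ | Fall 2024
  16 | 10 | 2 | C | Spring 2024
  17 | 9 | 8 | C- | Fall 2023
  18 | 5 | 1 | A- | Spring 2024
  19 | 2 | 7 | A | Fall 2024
SELECT AVG(gpa) FROM students WHERE year >= 2

Execution result:
3.00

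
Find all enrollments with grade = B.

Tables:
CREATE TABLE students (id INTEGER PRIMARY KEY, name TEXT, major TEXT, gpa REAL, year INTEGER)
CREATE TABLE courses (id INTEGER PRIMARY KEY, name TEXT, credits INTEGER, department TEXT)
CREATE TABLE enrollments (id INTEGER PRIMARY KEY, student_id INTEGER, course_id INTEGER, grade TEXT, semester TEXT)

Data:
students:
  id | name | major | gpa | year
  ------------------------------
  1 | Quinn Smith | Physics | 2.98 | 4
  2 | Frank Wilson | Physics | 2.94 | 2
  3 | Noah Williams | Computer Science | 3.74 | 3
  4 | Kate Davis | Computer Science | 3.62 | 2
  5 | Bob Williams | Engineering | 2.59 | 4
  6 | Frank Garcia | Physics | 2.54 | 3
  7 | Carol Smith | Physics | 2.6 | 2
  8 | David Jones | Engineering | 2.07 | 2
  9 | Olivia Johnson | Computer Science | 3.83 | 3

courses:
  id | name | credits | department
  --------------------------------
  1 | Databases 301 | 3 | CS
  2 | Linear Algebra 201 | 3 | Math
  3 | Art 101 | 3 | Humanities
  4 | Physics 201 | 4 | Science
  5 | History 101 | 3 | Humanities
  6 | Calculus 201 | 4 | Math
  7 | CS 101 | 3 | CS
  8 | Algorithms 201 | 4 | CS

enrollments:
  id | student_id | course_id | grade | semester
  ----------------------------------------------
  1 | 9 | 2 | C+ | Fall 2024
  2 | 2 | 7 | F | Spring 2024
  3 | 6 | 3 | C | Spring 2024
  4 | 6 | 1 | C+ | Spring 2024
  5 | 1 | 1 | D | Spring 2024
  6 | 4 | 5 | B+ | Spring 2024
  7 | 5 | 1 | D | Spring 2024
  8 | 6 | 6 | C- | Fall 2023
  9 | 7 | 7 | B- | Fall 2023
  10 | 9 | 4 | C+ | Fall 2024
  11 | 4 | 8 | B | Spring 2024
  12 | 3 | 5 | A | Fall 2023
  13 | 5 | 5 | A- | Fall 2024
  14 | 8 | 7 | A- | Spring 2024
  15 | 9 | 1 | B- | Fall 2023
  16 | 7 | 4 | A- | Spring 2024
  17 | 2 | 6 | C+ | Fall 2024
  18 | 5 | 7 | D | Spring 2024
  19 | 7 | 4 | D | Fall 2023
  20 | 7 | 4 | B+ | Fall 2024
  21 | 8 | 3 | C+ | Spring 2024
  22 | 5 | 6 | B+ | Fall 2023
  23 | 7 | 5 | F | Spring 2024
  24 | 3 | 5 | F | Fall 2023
SELECT id, grade FROM enrollments WHERE grade = 'B'

Execution result:
id | grade
11 | B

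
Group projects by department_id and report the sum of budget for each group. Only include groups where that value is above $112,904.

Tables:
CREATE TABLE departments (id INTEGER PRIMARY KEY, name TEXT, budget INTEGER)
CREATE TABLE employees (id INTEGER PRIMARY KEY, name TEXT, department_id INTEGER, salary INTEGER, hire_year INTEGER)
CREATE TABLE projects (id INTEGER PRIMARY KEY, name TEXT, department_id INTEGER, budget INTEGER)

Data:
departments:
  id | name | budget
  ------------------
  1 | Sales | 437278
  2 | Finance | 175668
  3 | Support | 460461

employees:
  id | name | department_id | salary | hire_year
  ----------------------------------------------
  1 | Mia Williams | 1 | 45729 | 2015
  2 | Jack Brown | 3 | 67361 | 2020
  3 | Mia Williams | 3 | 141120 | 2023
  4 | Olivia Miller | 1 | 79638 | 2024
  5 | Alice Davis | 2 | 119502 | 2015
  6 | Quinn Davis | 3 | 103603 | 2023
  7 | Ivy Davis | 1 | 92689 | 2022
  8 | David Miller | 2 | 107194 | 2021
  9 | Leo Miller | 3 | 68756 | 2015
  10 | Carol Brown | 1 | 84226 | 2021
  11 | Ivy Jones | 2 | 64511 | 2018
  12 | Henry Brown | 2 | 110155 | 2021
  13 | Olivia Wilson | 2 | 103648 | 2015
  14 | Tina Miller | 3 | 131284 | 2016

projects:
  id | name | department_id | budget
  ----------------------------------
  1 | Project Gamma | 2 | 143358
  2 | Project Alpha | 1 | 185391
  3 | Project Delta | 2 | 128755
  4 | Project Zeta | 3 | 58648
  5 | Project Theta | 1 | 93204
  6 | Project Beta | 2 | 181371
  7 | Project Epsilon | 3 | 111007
SELECT department_id, SUM(budget) AS sum_budget FROM projects GROUP BY department_id HAVING SUM(budget) > 112904

Execution result:
department_id | sum_budget
1 | 278595
2 | 453484
3 | 169655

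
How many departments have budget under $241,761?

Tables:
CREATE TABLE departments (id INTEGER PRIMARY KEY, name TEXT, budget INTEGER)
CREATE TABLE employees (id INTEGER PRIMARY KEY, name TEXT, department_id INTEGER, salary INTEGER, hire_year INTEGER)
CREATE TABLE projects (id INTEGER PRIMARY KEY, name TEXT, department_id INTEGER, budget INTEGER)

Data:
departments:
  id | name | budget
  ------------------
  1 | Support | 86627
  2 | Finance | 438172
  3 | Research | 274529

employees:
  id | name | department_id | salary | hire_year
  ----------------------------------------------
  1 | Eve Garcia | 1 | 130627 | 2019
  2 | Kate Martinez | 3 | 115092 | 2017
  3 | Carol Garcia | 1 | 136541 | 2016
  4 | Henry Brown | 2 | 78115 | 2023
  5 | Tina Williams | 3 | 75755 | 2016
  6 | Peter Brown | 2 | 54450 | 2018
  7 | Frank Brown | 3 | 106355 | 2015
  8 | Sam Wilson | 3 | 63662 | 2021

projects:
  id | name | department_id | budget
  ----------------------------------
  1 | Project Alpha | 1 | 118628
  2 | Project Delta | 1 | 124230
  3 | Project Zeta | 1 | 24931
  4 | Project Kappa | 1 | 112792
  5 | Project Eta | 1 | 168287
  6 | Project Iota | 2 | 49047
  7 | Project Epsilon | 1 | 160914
SELECT COUNT(*) FROM departments WHERE budget < 241761

Execution result:
1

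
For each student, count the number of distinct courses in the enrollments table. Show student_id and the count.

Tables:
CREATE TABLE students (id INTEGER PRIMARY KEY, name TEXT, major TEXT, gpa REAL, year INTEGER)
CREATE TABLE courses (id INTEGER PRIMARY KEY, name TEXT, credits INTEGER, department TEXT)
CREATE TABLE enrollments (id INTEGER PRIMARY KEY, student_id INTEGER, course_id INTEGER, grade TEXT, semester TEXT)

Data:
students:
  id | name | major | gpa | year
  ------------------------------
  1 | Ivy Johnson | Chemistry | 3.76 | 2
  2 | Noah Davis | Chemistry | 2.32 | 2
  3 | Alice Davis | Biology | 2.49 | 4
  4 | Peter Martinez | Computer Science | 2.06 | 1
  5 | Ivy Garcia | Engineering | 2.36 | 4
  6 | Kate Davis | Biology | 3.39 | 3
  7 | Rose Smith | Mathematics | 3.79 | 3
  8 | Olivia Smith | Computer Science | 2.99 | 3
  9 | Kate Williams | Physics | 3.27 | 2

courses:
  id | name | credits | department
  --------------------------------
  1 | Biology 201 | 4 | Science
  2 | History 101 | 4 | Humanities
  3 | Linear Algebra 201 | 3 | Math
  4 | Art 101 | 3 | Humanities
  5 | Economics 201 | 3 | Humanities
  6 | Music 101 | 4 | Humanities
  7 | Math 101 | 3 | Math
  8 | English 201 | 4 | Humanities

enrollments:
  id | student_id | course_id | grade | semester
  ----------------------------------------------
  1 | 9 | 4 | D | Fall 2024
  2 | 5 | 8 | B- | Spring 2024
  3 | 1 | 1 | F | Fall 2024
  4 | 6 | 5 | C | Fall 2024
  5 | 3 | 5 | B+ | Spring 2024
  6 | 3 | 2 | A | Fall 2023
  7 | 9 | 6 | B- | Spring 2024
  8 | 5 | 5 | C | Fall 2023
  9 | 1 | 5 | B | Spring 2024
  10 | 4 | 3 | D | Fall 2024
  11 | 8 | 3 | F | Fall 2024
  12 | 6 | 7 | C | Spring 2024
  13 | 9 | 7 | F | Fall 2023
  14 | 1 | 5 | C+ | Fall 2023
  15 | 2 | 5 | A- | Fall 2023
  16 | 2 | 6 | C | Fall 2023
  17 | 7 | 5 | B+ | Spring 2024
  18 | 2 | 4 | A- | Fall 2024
SELECT student_id, COUNT(DISTINCT course_id) AS distinct_course_count FROM enrollments GROUP BY student_id

Execution result:
student_id | distinct_course_count
1 | 2
2 | 3
3 | 2
4 | 1
5 | 2
6 | 2
7 | 1
8 | 1
9 | 3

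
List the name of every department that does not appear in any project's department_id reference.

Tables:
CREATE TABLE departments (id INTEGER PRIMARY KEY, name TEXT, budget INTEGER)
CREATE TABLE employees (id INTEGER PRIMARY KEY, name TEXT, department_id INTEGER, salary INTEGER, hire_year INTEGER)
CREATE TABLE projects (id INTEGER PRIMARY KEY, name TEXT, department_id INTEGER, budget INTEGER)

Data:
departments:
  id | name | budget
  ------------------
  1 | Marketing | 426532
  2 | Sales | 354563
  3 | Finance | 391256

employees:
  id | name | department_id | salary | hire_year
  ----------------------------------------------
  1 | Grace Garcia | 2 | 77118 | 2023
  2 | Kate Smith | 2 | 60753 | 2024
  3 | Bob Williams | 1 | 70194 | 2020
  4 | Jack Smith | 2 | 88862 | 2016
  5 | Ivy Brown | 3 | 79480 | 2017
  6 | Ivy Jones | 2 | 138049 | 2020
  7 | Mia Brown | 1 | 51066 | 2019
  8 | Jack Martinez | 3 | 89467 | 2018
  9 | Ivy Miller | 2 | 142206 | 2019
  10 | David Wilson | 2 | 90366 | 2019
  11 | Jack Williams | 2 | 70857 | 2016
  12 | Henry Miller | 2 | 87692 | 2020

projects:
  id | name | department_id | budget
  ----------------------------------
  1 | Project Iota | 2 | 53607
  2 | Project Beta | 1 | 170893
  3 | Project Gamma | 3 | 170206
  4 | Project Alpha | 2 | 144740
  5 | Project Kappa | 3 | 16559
SELECT p.name FROM departments p LEFT JOIN projects c ON c.department_id = p.id WHERE c.id IS NULL

Execution result:
(no rows)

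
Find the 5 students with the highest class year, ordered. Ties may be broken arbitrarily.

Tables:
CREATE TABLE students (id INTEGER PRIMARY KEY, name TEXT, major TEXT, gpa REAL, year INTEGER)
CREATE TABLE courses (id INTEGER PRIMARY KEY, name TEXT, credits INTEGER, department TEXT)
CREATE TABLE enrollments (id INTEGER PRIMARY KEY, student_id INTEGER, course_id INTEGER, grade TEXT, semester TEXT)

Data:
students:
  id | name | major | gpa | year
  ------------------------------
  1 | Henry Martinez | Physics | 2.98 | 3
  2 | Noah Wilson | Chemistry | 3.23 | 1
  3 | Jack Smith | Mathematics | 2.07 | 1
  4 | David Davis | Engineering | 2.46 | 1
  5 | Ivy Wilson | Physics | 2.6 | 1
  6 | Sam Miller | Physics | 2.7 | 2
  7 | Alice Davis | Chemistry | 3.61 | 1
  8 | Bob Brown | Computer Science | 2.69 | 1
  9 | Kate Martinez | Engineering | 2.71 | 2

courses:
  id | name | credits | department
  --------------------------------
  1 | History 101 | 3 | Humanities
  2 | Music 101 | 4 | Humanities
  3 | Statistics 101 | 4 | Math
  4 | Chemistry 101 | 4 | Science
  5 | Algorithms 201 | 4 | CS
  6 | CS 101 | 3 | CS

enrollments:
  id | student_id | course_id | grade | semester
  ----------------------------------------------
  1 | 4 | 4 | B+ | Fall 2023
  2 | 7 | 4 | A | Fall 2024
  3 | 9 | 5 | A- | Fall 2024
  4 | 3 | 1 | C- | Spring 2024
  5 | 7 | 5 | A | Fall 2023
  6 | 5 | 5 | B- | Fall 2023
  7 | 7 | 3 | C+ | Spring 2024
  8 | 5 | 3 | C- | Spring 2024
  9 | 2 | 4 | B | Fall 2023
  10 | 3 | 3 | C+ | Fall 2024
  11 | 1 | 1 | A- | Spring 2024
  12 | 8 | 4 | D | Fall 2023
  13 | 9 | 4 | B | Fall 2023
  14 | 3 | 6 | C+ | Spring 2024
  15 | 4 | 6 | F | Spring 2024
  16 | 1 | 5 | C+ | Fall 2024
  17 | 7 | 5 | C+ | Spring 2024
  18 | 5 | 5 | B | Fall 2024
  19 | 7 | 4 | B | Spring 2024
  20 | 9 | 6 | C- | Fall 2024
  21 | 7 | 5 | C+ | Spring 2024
SELECT name, year FROM students ORDER BY year DESC LIMIT 5

Execution result:
name | year
Henry Martinez | 3
Sam Miller | 2
Kate Martinez | 2
Noah Wilson | 1
Jack Smith | 1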